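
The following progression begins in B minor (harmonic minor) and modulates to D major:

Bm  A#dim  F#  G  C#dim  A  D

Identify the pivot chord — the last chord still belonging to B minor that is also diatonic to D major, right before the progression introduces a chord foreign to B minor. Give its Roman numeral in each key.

Chords diatonic to B minor: Bm, C#dim, Daug, Em, F#, G, A#dim.
Reading the progression, the first chord not in that set is A, so the modulation leaves B minor there.
The chord immediately before A is C#dim, which is diatonic to both keys: ii° in B minor and vii° in D major.

C#dim — ii° in B minor, vii° in D major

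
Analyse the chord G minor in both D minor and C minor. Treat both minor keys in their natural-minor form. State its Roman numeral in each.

The scale of D minor (natural minor) is D E F G A B♭ C; G is degree 4, and the triad built there (G-B♭-D) is minor, so it is iv.
The scale of C minor (natural minor) is C D E♭ F G A♭ B♭; G is degree 5, and the triad built there (G-B♭-D) is minor, so it is v.

iv in D minor; v in C minor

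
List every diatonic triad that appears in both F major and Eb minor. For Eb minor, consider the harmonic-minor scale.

Bb

Triads in F major: F (I), Gm (ii), Am (iii), Bb (IV), C (V), Dm (vi), Edim (vii°).
Triads in Eb minor (harmonic minor): Ebm (i), Fdim (ii°), Gbaug (III+), Abm (iv), Bb (V), Cb (VI), Ddim (vii°).
Shared triads with their functions: Bb (IV in F major, V in Eb minor).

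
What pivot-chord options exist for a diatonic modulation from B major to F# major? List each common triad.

Triads in B major: B (I), C#m (ii), D#m (iii), E (IV), F# (V), G#m (vi), A#dim (vii°).
Triads in F# major: F# (I), G#m (ii), A#m (iii), B (IV), C# (V), D#m (vi), E#dim (vii°).
Shared triads with their functions: B (I in B major, IV in F# major); D#m (iii in B major, vi in F# major); F# (V in B major, I in F# major); G#m (vi in B major, ii in F# major).

B, D#m, F#, G#m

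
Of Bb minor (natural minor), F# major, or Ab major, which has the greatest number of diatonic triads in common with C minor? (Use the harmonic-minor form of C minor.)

Ab major

Triads of C minor (harmonic minor): C minor (i), D diminished (ii°), Eb augmented (III+), F minor (iv), G major (V), Ab major (VI), B diminished (vii°).
Bb minor (natural minor) shares 2: Fm, Ab.
F# major shares 0: none.
Ab major shares 3: Cm, Fm, Ab.
The most common triads (3) are shared with Ab major.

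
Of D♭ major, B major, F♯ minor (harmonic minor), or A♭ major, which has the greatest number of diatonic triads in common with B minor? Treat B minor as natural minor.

F♯ minor

Triads of B minor (natural minor): Bm (i), C♯dim (ii°), D (III), Em (iv), F♯m (v), G (VI), A (VII).
D♭ major shares 0: none.
B major shares 0: none.
F♯ minor (harmonic minor) shares 3: Bm, D, F♯m.
A♭ major shares 0: none.
The most common triads (3) are shared with F♯ minor.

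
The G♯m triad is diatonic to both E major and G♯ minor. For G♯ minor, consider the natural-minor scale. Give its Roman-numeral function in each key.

The scale of E major is E F♯ G♯ A B C♯ D♯; G♯ is degree 3, and the triad built there (G♯-B-D♯) is minor, so it is iii.
The scale of G♯ minor (natural minor) is G♯ A♯ B C♯ D♯ E F♯; G♯ is degree 1, and the triad built there (G♯-B-D♯) is minor, so it is i.

iii in E major; i in G♯ minor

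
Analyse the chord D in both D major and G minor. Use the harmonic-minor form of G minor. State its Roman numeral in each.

The scale of D major is D E F♯ G A B C♯; D is degree 1, and the triad built there (D-F♯-A) is major, so it is I.
The scale of G minor (harmonic minor) is G A B♭ C D E♭ F♯; D is degree 5, and the triad built there (D-F♯-A) is major, so it is V.

I in D major; V in G minor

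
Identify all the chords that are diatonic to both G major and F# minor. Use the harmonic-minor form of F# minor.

Triads in G major: G (I), Am (ii), Bm (iii), C (IV), D (V), Em (vi), F#dim (vii°).
Triads in F# minor (harmonic minor): F#m (i), G#dim (ii°), Aaug (III+), Bm (iv), C# (V), D (VI), E#dim (vii°).
Shared triads with their functions: Bm (iii in G major, iv in F# minor); D (V in G major, VI in F# minor).

Bm, D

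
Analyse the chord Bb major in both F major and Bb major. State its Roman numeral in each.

The scale of F major is F G A Bb C D E; Bb is degree 4, and the triad built there (Bb-D-F) is major, so it is IV.
The scale of Bb major is Bb C D Eb F G A; Bb is degree 1, and the triad built there (Bb-D-F) is major, so it is I.

IV in F major; I in Bb major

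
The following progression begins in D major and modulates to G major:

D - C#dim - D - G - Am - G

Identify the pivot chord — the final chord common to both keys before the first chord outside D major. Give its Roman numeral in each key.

Chords diatonic to D major: D, Em, F#m, G, A, Bm, C#dim.
Reading the progression, the first chord not in that set is Am, so the modulation leaves D major there.
The chord immediately before Am is G, which is diatonic to both keys: IV in D major and I in G major.

G — IV in D major, I in G major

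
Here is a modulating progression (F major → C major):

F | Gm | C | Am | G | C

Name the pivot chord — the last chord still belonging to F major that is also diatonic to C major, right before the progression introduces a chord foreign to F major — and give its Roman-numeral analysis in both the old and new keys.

Am — iii in F major, vi in C major

Chords diatonic to F major: F, Gm, Am, Bb, C, Dm, Edim.
Reading the progression, the first chord not in that set is G, so the modulation leaves F major there.
The chord immediately before G is Am, which is diatonic to both keys: iii in F major and vi in C major.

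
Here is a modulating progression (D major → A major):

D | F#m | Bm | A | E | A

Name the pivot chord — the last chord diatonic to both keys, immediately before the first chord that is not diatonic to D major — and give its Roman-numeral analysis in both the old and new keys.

Chords diatonic to D major: D, Em, F#m, G, A, Bm, C#dim.
Reading the progression, the first chord not in that set is E, so the modulation leaves D major there.
The chord immediately before E is A, which is diatonic to both keys: V in D major and I in A major.

A — V in D major, I in A major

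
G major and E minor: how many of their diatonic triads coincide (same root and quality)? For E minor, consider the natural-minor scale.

7

Diatonic triads of G major: G (I), Am (ii), Bm (iii), C (IV), D (V), Em (vi), F#dim (vii°).
Diatonic triads of E minor (natural minor): Em (i), F#dim (ii°), G (III), Am (iv), Bm (v), C (VI), D (VII).
Matching root and quality in both lists: G, Am, Bm, C, D, Em, F#dim.
That gives 7 common triads.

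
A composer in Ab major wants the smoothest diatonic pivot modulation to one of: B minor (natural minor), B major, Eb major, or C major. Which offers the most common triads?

Eb major

Triads of Ab major: Ab (I), Bbm (ii), Cm (iii), Db (IV), Eb (V), Fm (vi), Gdim (vii°).
B minor (natural minor) shares 0: none.
B major shares 0: none.
Eb major shares 4: Ab, Cm, Eb, Fm.
C major shares 0: none.
The most common triads (4) are shared with Eb major.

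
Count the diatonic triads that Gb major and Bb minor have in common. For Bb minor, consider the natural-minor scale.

4

Diatonic triads of Gb major: Gb (I), Abm (ii), Bbm (iii), Cb (IV), Db (V), Ebm (vi), Fdim (vii°).
Diatonic triads of Bb minor (natural minor): Bbm (i), Cdim (ii°), Db (III), Ebm (iv), Fm (v), Gb (VI), Ab (VII).
Matching root and quality in both lists: Gb, Bbm, Db, Ebm.
That gives 4 common triads.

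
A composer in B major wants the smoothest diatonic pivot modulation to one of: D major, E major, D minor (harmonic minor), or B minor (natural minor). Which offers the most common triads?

Triads of B major: B major (I), C# minor (ii), D# minor (iii), E major (IV), F# major (V), G# minor (vi), A# diminished (vii°).
D major shares 0: none.
E major shares 4: B, C#m, E, G#m.
D minor (harmonic minor) shares 0: none.
B minor (natural minor) shares 0: none.
The most common triads (4) are shared with E major.

E major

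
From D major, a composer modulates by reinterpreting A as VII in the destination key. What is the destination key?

B minor

The numeral VII denotes a major triad on scale degree 7. With A on degree 7, the tonic of the new key is B.
Degree 7 carries a major triad in natural-minor keys, so the destination is B minor.
Check: the diatonic triads of B minor (natural minor) are Bm (i), C♯dim (ii°), D (III), Em (iv), F♯m (v), G (VI), A (VII) — A is indeed VII.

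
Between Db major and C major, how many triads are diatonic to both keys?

Diatonic triads of Db major: Db (I), Ebm (ii), Fm (iii), Gb (IV), Ab (V), Bbm (vi), Cdim (vii°).
Diatonic triads of C major: C (I), Dm (ii), Em (iii), F (IV), G (V), Am (vi), Bdim (vii°).
No triad has the same root and quality in both keys.

0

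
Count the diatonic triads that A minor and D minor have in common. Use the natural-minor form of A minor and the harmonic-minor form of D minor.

Diatonic triads of A minor (natural minor): Am (i), Bdim (ii°), C (III), Dm (iv), Em (v), F (VI), G (VII).
Diatonic triads of D minor (harmonic minor): Dm (i), Edim (ii°), Faug (III+), Gm (iv), A (V), B♭ (VI), C♯dim (vii°).
Matching root and quality in both lists: Dm.
That gives 1 common triad.

1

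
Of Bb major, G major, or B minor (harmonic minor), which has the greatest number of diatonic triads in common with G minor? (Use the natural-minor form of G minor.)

Bb major

Triads of G minor (natural minor): G minor (i), A diminished (ii°), Bb major (III), C minor (iv), D minor (v), Eb major (VI), F major (VII).
Bb major shares 7: Gm, Adim, Bb, Cm, Dm, Eb, F.
G major shares 0: none.
B minor (harmonic minor) shares 0: none.
The most common triads (7) are shared with Bb major.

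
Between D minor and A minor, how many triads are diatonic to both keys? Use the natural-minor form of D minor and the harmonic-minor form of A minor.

Diatonic triads of D minor (natural minor): Dm (i), Edim (ii°), F (III), Gm (iv), Am (v), Bb (VI), C (VII).
Diatonic triads of A minor (harmonic minor): Am (i), Bdim (ii°), Caug (III+), Dm (iv), E (V), F (VI), G#dim (vii°).
Matching root and quality in both lists: Dm, F, Am.
That gives 3 common triads.

3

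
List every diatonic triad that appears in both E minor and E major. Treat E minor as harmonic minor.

Triads in E minor (harmonic minor): Em (i), F♯dim (ii°), Gaug (III+), Am (iv), B (V), C (VI), D♯dim (vii°).
Triads in E major: E (I), F♯m (ii), G♯m (iii), A (IV), B (V), C♯m (vi), D♯dim (vii°).
Shared triads with their functions: B (V in E minor, V in E major); D♯dim (vii° in E minor, vii° in E major).

B, D♯dim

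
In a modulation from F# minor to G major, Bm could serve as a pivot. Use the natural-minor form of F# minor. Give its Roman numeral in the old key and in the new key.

The scale of F# minor (natural minor) is F# G# A B C# D E; B is degree 4, and the triad built there (B-D-F#) is minor, so it is iv.
The scale of G major is G A B C D E F#; B is degree 3, and the triad built there (B-D-F#) is minor, so it is iii.

iv in F# minor; iii in G major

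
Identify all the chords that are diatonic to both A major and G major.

Bm, D

Triads in A major: A (I), Bm (ii), C#m (iii), D (IV), E (V), F#m (vi), G#dim (vii°).
Triads in G major: G (I), Am (ii), Bm (iii), C (IV), D (V), Em (vi), F#dim (vii°).
Shared triads with their functions: Bm (ii in A major, iii in G major); D (IV in A major, V in G major).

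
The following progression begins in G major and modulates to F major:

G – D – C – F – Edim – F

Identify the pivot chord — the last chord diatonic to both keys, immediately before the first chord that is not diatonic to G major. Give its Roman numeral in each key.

C — IV in G major, V in F major

Chords diatonic to G major: G, Am, Bm, C, D, Em, F#dim.
Reading the progression, the first chord not in that set is F, so the modulation leaves G major there.
The chord immediately before F is C, which is diatonic to both keys: IV in G major and V in F major.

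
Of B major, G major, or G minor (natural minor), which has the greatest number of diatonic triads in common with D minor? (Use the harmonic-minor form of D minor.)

G minor

Triads of D minor (harmonic minor): D minor (i), E diminished (ii°), F augmented (III+), G minor (iv), A major (V), Bb major (VI), C# diminished (vii°).
B major shares 0: none.
G major shares 0: none.
G minor (natural minor) shares 3: Dm, Gm, Bb.
The most common triads (3) are shared with G minor.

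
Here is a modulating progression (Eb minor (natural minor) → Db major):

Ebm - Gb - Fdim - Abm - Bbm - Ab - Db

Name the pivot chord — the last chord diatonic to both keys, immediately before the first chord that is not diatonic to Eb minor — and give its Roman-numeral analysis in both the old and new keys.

Bbm — v in Eb minor, vi in Db major

Chords diatonic to Eb minor: Ebm, Fdim, Gb, Abm, Bbm, Cb, Db.
Reading the progression, the first chord not in that set is Ab, so the modulation leaves Eb minor there.
The chord immediately before Ab is Bbm, which is diatonic to both keys: v in Eb minor and vi in Db major.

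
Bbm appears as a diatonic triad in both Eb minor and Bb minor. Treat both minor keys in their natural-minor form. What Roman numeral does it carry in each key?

v in Eb minor; i in Bb minor

The scale of Eb minor (natural minor) is Eb F Gb Ab Bb Cb Db; Bb is degree 5, and the triad built there (Bb-Db-F) is minor, so it is v.
The scale of Bb minor (natural minor) is Bb C Db Eb F Gb Ab; Bb is degree 1, and the triad built there (Bb-Db-F) is minor, so it is i.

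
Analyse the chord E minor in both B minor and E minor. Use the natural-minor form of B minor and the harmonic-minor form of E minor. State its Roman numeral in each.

The scale of B minor (natural minor) is B C# D E F# G A; E is degree 4, and the triad built there (E-G-B) is minor, so it is iv.
The scale of E minor (harmonic minor) is E F# G A B C D#; E is degree 1, and the triad built there (E-G-B) is minor, so it is i.

iv in B minor; i in E minor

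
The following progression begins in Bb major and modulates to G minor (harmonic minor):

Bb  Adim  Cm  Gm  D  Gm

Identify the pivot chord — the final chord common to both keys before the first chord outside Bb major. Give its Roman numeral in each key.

Chords diatonic to Bb major: Bb, Cm, Dm, Eb, F, Gm, Adim.
Reading the progression, the first chord not in that set is D, so the modulation leaves Bb major there.
The chord immediately before D is Gm, which is diatonic to both keys: vi in Bb major and i in G minor.

Gm — vi in Bb major, i in G minor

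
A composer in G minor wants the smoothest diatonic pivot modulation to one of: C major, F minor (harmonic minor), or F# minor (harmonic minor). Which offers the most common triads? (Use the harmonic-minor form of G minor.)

Triads of G minor (harmonic minor): G minor (i), A diminished (ii°), Bb augmented (III+), C minor (iv), D major (V), Eb major (VI), F# diminished (vii°).
C major shares 0: none.
F minor (harmonic minor) shares 0: none.
F# minor (harmonic minor) shares 1: D.
The most common triads (1) are shared with F# minor.

F# minor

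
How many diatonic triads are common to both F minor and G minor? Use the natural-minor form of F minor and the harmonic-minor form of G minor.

Diatonic triads of F minor (natural minor): Fm (i), Gdim (ii°), Ab (III), Bbm (iv), Cm (v), Db (VI), Eb (VII).
Diatonic triads of G minor (harmonic minor): Gm (i), Adim (ii°), Bbaug (III+), Cm (iv), D (V), Eb (VI), F#dim (vii°).
Matching root and quality in both lists: Cm, Eb.
That gives 2 common triads.

2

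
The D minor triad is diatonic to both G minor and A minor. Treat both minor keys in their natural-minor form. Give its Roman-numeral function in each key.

v in G minor; iv in A minor

The scale of G minor (natural minor) is G A B♭ C D E♭ F; D is degree 5, and the triad built there (D-F-A) is minor, so it is v.
The scale of A minor (natural minor) is A B C D E F G; D is degree 4, and the triad built there (D-F-A) is minor, so it is iv.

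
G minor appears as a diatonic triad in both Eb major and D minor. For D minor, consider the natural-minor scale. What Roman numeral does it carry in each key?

The scale of Eb major is Eb F G Ab Bb C D; G is degree 3, and the triad built there (G-Bb-D) is minor, so it is iii.
The scale of D minor (natural minor) is D E F G A Bb C; G is degree 4, and the triad built there (G-Bb-D) is minor, so it is iv.

iii in Eb major; iv in D minor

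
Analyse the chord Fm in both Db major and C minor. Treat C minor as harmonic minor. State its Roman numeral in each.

iii in Db major; iv in C minor

The scale of Db major is Db Eb F Gb Ab Bb C; F is degree 3, and the triad built there (F-Ab-C) is minor, so it is iii.
The scale of C minor (harmonic minor) is C D Eb F G Ab B; F is degree 4, and the triad built there (F-Ab-C) is minor, so it is iv.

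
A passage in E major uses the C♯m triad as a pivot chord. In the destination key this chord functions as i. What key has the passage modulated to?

The numeral i denotes a minor triad on scale degree 1. With C♯ on degree 1, the tonic of the new key is C♯.
Degree 1 carries a minor triad in minor keys, so the destination is C♯ minor.
Check: the diatonic triads of C♯ minor (natural minor) are C♯m (i), D♯dim (ii°), E (III), F♯m (iv), G♯m (v), A (VI), B (VII) — C♯m is indeed i.

C♯ minor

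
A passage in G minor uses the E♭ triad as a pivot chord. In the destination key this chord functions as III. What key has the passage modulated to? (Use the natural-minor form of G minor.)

C minor

The numeral III denotes a major triad on scale degree 3. With E♭ on degree 3, the tonic of the new key is C.
Degree 3 carries a major triad in natural-minor keys, so the destination is C minor.
Check: the diatonic triads of C minor (natural minor) are Cm (i), Ddim (ii°), E♭ (III), Fm (iv), Gm (v), A♭ (VI), B♭ (VII) — E♭ is indeed III.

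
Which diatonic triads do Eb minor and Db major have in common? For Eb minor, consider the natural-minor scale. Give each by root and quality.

Ebm, Gb, Bbm, Db

Triads in Eb minor (natural minor): Ebm (i), Fdim (ii°), Gb (III), Abm (iv), Bbm (v), Cb (VI), Db (VII).
Triads in Db major: Db (I), Ebm (ii), Fm (iii), Gb (IV), Ab (V), Bbm (vi), Cdim (vii°).
Shared triads with their functions: Ebm (i in Eb minor, ii in Db major); Gb (III in Eb minor, IV in Db major); Bbm (v in Eb minor, vi in Db major); Db (VII in Eb minor, I in Db major).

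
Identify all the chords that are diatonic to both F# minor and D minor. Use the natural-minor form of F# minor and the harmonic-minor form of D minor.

Triads in F# minor (natural minor): F# minor (i), G# diminished (ii°), A major (III), B minor (iv), C# minor (v), D major (VI), E major (VII).
Triads in D minor (harmonic minor): D minor (i), E diminished (ii°), F augmented (III+), G minor (iv), A major (V), Bb major (VI), C# diminished (vii°).
Shared triads with their functions: A major (III in F# minor, V in D minor).

A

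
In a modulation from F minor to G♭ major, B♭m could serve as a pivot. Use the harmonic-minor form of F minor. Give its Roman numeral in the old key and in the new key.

iv in F minor; iii in G♭ major

The scale of F minor (harmonic minor) is F G A♭ B♭ C D♭ E; B♭ is degree 4, and the triad built there (B♭-D♭-F) is minor, so it is iv.
The scale of G♭ major is G♭ A♭ B♭ C♭ D♭ E♭ F; B♭ is degree 3, and the triad built there (B♭-D♭-F) is minor, so it is iii.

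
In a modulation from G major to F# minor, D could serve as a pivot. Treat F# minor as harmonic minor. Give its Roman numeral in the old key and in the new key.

The scale of G major is G A B C D E F#; D is degree 5, and the triad built there (D-F#-A) is major, so it is V.
The scale of F# minor (harmonic minor) is F# G# A B C# D E#; D is degree 6, and the triad built there (D-F#-A) is major, so it is VI.

V in G major; VI in F# minor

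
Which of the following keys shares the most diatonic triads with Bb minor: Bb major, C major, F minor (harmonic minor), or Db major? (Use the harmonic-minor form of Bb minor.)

Db major

Triads of Bb minor (harmonic minor): Bbm (i), Cdim (ii°), Dbaug (III+), Ebm (iv), F (V), Gb (VI), Adim (vii°).
Bb major shares 2: F, Adim.
C major shares 1: F.
F minor (harmonic minor) shares 1: Bbm.
Db major shares 4: Bbm, Cdim, Ebm, Gb.
The most common triads (4) are shared with Db major.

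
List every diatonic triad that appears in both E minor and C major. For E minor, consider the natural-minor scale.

Em, G, Am, C

Triads in E minor (natural minor): Em (i), F#dim (ii°), G (III), Am (iv), Bm (v), C (VI), D (VII).
Triads in C major: C (I), Dm (ii), Em (iii), F (IV), G (V), Am (vi), Bdim (vii°).
Shared triads with their functions: Em (i in E minor, iii in C major); G (III in E minor, V in C major); Am (iv in E minor, vi in C major); C (VI in E minor, I in C major).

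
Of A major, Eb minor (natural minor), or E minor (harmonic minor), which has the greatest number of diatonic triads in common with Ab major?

Triads of Ab major: Ab major (I), Bb minor (ii), C minor (iii), Db major (IV), Eb major (V), F minor (vi), G diminished (vii°).
A major shares 0: none.
Eb minor (natural minor) shares 2: Bbm, Db.
E minor (harmonic minor) shares 0: none.
The most common triads (2) are shared with Eb minor.

Eb minor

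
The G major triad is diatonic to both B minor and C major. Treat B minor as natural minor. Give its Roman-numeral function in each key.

VI in B minor; V in C major

The scale of B minor (natural minor) is B C# D E F# G A; G is degree 6, and the triad built there (G-B-D) is major, so it is VI.
The scale of C major is C D E F G A B; G is degree 5, and the triad built there (G-B-D) is major, so it is V.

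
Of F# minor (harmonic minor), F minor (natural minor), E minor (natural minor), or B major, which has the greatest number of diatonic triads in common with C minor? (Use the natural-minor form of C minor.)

Triads of C minor (natural minor): Cm (i), Ddim (ii°), Eb (III), Fm (iv), Gm (v), Ab (VI), Bb (VII).
F# minor (harmonic minor) shares 0: none.
F minor (natural minor) shares 4: Cm, Eb, Fm, Ab.
E minor (natural minor) shares 0: none.
B major shares 0: none.
The most common triads (4) are shared with F minor.

F minor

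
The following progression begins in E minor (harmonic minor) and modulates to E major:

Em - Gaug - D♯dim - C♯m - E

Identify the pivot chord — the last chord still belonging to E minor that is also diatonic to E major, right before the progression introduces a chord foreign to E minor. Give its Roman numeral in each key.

Chords diatonic to E minor: Em, F♯dim, Gaug, Am, B, C, D♯dim.
Reading the progression, the first chord not in that set is C♯m, so the modulation leaves E minor there.
The chord immediately before C♯m is D♯dim, which is diatonic to both keys: vii° in E minor and vii° in E major.

D♯dim — vii° in E minor, vii° in E major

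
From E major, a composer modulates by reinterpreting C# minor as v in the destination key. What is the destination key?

The numeral v denotes a minor triad on scale degree 5. With C# on degree 5, the tonic of the new key is F#.
Degree 5 carries a minor triad in natural-minor keys, so the destination is F# minor.
Check: the diatonic triads of F# minor (natural minor) are F#m (i), G#dim (ii°), A (III), Bm (iv), C#m (v), D (VI), E (VII) — C# minor is indeed v.

F# minor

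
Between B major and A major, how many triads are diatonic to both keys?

2

Diatonic triads of B major: B (I), C#m (ii), D#m (iii), E (IV), F# (V), G#m (vi), A#dim (vii°).
Diatonic triads of A major: A (I), Bm (ii), C#m (iii), D (IV), E (V), F#m (vi), G#dim (vii°).
Matching root and quality in both lists: C#m, E.
That gives 2 common triads.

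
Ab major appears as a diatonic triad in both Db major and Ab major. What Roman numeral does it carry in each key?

V in Db major; I in Ab major

The scale of Db major is Db Eb F Gb Ab Bb C; Ab is degree 5, and the triad built there (Ab-C-Eb) is major, so it is V.
The scale of Ab major is Ab Bb C Db Eb F G; Ab is degree 1, and the triad built there (Ab-C-Eb) is major, so it is I.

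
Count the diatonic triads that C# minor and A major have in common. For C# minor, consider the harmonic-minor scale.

3

Diatonic triads of C# minor (harmonic minor): C#m (i), D#dim (ii°), Eaug (III+), F#m (iv), G# (V), A (VI), B#dim (vii°).
Diatonic triads of A major: A (I), Bm (ii), C#m (iii), D (IV), E (V), F#m (vi), G#dim (vii°).
Matching root and quality in both lists: C#m, F#m, A.
That gives 3 common triads.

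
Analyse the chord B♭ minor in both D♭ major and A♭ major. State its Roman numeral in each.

vi in D♭ major; ii in A♭ major

The scale of D♭ major is D♭ E♭ F G♭ A♭ B♭ C; B♭ is degree 6, and the triad built there (B♭-D♭-F) is minor, so it is vi.
The scale of A♭ major is A♭ B♭ C D♭ E♭ F G; B♭ is degree 2, and the triad built there (B♭-D♭-F) is minor, so it is ii.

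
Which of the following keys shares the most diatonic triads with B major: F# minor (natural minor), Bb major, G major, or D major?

F# minor

Triads of B major: B major (I), C# minor (ii), D# minor (iii), E major (IV), F# major (V), G# minor (vi), A# diminished (vii°).
F# minor (natural minor) shares 2: C#m, E.
Bb major shares 0: none.
G major shares 0: none.
D major shares 0: none.
The most common triads (2) are shared with F# minor.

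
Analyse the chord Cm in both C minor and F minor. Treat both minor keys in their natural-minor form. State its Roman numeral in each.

i in C minor; v in F minor

The scale of C minor (natural minor) is C D Eb F G Ab Bb; C is degree 1, and the triad built there (C-Eb-G) is minor, so it is i.
The scale of F minor (natural minor) is F G Ab Bb C Db Eb; C is degree 5, and the triad built there (C-Eb-G) is minor, so it is v.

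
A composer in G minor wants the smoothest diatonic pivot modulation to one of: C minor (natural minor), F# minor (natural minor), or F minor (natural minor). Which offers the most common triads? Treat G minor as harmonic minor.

C minor

Triads of G minor (harmonic minor): G minor (i), A diminished (ii°), Bb augmented (III+), C minor (iv), D major (V), Eb major (VI), F# diminished (vii°).
C minor (natural minor) shares 3: Gm, Cm, Eb.
F# minor (natural minor) shares 1: D.
F minor (natural minor) shares 2: Cm, Eb.
The most common triads (3) are shared with C minor.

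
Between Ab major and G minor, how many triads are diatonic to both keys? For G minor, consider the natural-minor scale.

Diatonic triads of Ab major: Ab major (I), Bb minor (ii), C minor (iii), Db major (IV), Eb major (V), F minor (vi), G diminished (vii°).
Diatonic triads of G minor (natural minor): G minor (i), A diminished (ii°), Bb major (III), C minor (iv), D minor (v), Eb major (VI), F major (VII).
Matching root and quality in both lists: C minor, Eb major.
That gives 2 common triads.

2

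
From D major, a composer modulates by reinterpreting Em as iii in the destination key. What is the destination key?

C major

The numeral iii denotes a minor triad on scale degree 3. With E on degree 3, the tonic of the new key is C.
Degree 3 carries a minor triad in major keys, so the destination is C major.
Check: the diatonic triads of C major are C (I), Dm (ii), Em (iii), F (IV), G (V), Am (vi), Bdim (vii°) — Em is indeed iii.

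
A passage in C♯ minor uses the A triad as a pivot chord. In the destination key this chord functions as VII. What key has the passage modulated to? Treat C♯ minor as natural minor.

B minor

The numeral VII denotes a major triad on scale degree 7. With A on degree 7, the tonic of the new key is B.
Degree 7 carries a major triad in natural-minor keys, so the destination is B minor.
Check: the diatonic triads of B minor (natural minor) are Bm (i), C♯dim (ii°), D (III), Em (iv), F♯m (v), G (VI), A (VII) — A is indeed VII.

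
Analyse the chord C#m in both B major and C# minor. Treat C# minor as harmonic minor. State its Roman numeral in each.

The scale of B major is B C# D# E F# G# A#; C# is degree 2, and the triad built there (C#-E-G#) is minor, so it is ii.
The scale of C# minor (harmonic minor) is C# D# E F# G# A B#; C# is degree 1, and the triad built there (C#-E-G#) is minor, so it is i.

ii in B major; i in C# minor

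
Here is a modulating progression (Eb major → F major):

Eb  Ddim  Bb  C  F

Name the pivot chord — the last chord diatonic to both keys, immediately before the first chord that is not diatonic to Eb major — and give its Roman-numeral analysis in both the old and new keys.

Chords diatonic to Eb major: Eb, Fm, Gm, Ab, Bb, Cm, Ddim.
Reading the progression, the first chord not in that set is C, so the modulation leaves Eb major there.
The chord immediately before C is Bb, which is diatonic to both keys: V in Eb major and IV in F major.

Bb — V in Eb major, IV in F major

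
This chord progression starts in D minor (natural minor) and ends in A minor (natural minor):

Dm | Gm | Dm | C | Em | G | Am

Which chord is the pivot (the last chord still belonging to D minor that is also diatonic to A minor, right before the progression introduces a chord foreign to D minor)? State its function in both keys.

Chords diatonic to D minor: Dm, Edim, F, Gm, Am, Bb, C.
Reading the progression, the first chord not in that set is Em, so the modulation leaves D minor there.
The chord immediately before Em is C, which is diatonic to both keys: VII in D minor and III in A minor.

C — VII in D minor, III in A minor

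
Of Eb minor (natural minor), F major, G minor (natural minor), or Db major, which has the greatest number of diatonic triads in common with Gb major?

Eb minor

Triads of Gb major: Gb (I), Abm (ii), Bbm (iii), Cb (IV), Db (V), Ebm (vi), Fdim (vii°).
Eb minor (natural minor) shares 7: Gb, Abm, Bbm, Cb, Db, Ebm, Fdim.
F major shares 0: none.
G minor (natural minor) shares 0: none.
Db major shares 4: Gb, Bbm, Db, Ebm.
The most common triads (7) are shared with Eb minor.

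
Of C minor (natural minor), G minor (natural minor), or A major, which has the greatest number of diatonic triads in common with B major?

A major

Triads of B major: B major (I), C♯ minor (ii), D♯ minor (iii), E major (IV), F♯ major (V), G♯ minor (vi), A♯ diminished (vii°).
C minor (natural minor) shares 0: none.
G minor (natural minor) shares 0: none.
A major shares 2: C♯m, E.
The most common triads (2) are shared with A major.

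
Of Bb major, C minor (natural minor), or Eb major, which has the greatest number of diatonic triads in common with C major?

Triads of C major: C (I), Dm (ii), Em (iii), F (IV), G (V), Am (vi), Bdim (vii°).
Bb major shares 2: Dm, F.
C minor (natural minor) shares 0: none.
Eb major shares 0: none.
The most common triads (2) are shared with Bb major.

Bb major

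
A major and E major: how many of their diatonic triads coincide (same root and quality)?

4

Diatonic triads of A major: A (I), Bm (ii), C#m (iii), D (IV), E (V), F#m (vi), G#dim (vii°).
Diatonic triads of E major: E (I), F#m (ii), G#m (iii), A (IV), B (V), C#m (vi), D#dim (vii°).
Matching root and quality in both lists: A, C#m, E, F#m.
That gives 4 common triads.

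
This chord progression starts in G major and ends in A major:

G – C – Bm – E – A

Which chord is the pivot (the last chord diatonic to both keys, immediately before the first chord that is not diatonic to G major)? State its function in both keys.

Bm — iii in G major, ii in A major

Chords diatonic to G major: G, Am, Bm, C, D, Em, F#dim.
Reading the progression, the first chord not in that set is E, so the modulation leaves G major there.
The chord immediately before E is Bm, which is diatonic to both keys: iii in G major and ii in A major.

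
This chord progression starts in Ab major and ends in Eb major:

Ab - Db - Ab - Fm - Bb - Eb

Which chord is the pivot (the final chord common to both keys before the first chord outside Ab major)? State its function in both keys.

Fm — vi in Ab major, ii in Eb major

Chords diatonic to Ab major: Ab, Bbm, Cm, Db, Eb, Fm, Gdim.
Reading the progression, the first chord not in that set is Bb, so the modulation leaves Ab major there.
The chord immediately before Bb is Fm, which is diatonic to both keys: vi in Ab major and ii in Eb major.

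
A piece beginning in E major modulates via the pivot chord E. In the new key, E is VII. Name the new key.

The numeral VII denotes a major triad on scale degree 7. With E on degree 7, the tonic of the new key is F#.
Degree 7 carries a major triad in natural-minor keys, so the destination is F# minor.
Check: the diatonic triads of F# minor (natural minor) are F#m (i), G#dim (ii°), A (III), Bm (iv), C#m (v), D (VI), E (VII) — E is indeed VII.

F# minor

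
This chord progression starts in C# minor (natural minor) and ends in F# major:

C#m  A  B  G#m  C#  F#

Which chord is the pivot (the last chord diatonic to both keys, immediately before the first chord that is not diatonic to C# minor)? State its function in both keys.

Chords diatonic to C# minor: C#m, D#dim, E, F#m, G#m, A, B.
Reading the progression, the first chord not in that set is C#, so the modulation leaves C# minor there.
The chord immediately before C# is G#m, which is diatonic to both keys: v in C# minor and ii in F# major.

G#m — v in C# minor, ii in F# major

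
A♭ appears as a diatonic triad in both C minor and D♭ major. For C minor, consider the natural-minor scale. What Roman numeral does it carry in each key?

The scale of C minor (natural minor) is C D E♭ F G A♭ B♭; A♭ is degree 6, and the triad built there (A♭-C-E♭) is major, so it is VI.
The scale of D♭ major is D♭ E♭ F G♭ A♭ B♭ C; A♭ is degree 5, and the triad built there (A♭-C-E♭) is major, so it is V.

VI in C minor; V in D♭ major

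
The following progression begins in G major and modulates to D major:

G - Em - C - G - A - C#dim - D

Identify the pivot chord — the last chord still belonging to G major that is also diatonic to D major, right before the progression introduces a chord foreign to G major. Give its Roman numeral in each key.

Chords diatonic to G major: G, Am, Bm, C, D, Em, F#dim.
Reading the progression, the first chord not in that set is A, so the modulation leaves G major there.
The chord immediately before A is G, which is diatonic to both keys: I in G major and IV in D major.

G — I in G major, IV in D major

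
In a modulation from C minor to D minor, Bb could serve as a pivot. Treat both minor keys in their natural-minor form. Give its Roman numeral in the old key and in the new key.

VII in C minor; VI in D minor

The scale of C minor (natural minor) is C D Eb F G Ab Bb; Bb is degree 7, and the triad built there (Bb-D-F) is major, so it is VII.
The scale of D minor (natural minor) is D E F G A Bb C; Bb is degree 6, and the triad built there (Bb-D-F) is major, so it is VI.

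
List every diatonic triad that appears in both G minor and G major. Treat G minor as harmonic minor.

D, F#dim

Triads in G minor (harmonic minor): Gm (i), Adim (ii°), Bbaug (III+), Cm (iv), D (V), Eb (VI), F#dim (vii°).
Triads in G major: G (I), Am (ii), Bm (iii), C (IV), D (V), Em (vi), F#dim (vii°).
Shared triads with their functions: D (V in G minor, V in G major); F#dim (vii° in G minor, vii° in G major).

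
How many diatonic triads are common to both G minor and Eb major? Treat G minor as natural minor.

4

Diatonic triads of G minor (natural minor): Gm (i), Adim (ii°), Bb (III), Cm (iv), Dm (v), Eb (VI), F (VII).
Diatonic triads of Eb major: Eb (I), Fm (ii), Gm (iii), Ab (IV), Bb (V), Cm (vi), Ddim (vii°).
Matching root and quality in both lists: Gm, Bb, Cm, Eb.
That gives 4 common triads.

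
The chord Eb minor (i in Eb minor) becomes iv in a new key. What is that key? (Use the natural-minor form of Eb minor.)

The numeral iv denotes a minor triad on scale degree 4. With Eb on degree 4, the tonic of the new key is Bb.
Degree 4 carries a minor triad in minor keys, so the destination is Bb minor.
Check: the diatonic triads of Bb minor (natural minor) are Bbm (i), Cdim (ii°), Db (III), Ebm (iv), Fm (v), Gb (VI), Ab (VII) — Eb minor is indeed iv.

Bb minor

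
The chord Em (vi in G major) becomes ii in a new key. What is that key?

D major

The numeral ii denotes a minor triad on scale degree 2. With E on degree 2, the tonic of the new key is D.
Degree 2 carries a minor triad in major keys, so the destination is D major.
Check: the diatonic triads of D major are D (I), Em (ii), F#m (iii), G (IV), A (V), Bm (vi), C#dim (vii°) — Em is indeed ii.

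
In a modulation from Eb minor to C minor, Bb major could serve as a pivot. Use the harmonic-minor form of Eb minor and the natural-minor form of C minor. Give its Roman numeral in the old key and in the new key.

V in Eb minor; VII in C minor

The scale of Eb minor (harmonic minor) is Eb F Gb Ab Bb Cb D; Bb is degree 5, and the triad built there (Bb-D-F) is major, so it is V.
The scale of C minor (natural minor) is C D Eb F G Ab Bb; Bb is degree 7, and the triad built there (Bb-D-F) is major, so it is VII.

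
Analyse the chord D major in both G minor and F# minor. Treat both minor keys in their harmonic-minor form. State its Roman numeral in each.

V in G minor; VI in F# minor

The scale of G minor (harmonic minor) is G A Bb C D Eb F#; D is degree 5, and the triad built there (D-F#-A) is major, so it is V.
The scale of F# minor (harmonic minor) is F# G# A B C# D E#; D is degree 6, and the triad built there (D-F#-A) is major, so it is VI.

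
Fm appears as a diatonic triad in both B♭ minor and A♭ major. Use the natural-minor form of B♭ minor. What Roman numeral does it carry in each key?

The scale of B♭ minor (natural minor) is B♭ C D♭ E♭ F G♭ A♭; F is degree 5, and the triad built there (F-A♭-C) is minor, so it is v.
The scale of A♭ major is A♭ B♭ C D♭ E♭ F G; F is degree 6, and the triad built there (F-A♭-C) is minor, so it is vi.

v in B♭ minor; vi in A♭ major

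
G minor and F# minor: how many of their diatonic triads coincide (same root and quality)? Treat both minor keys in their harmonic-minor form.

1

Diatonic triads of G minor (harmonic minor): Gm (i), Adim (ii°), Bbaug (III+), Cm (iv), D (V), Eb (VI), F#dim (vii°).
Diatonic triads of F# minor (harmonic minor): F#m (i), G#dim (ii°), Aaug (III+), Bm (iv), C# (V), D (VI), E#dim (vii°).
Matching root and quality in both lists: D.
That gives 1 common triad.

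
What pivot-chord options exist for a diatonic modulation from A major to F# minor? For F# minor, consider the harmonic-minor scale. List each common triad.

Bm, D, F#m, G#dim

Triads in A major: A (I), Bm (ii), C#m (iii), D (IV), E (V), F#m (vi), G#dim (vii°).
Triads in F# minor (harmonic minor): F#m (i), G#dim (ii°), Aaug (III+), Bm (iv), C# (V), D (VI), E#dim (vii°).
Shared triads with their functions: Bm (ii in A major, iv in F# minor); D (IV in A major, VI in F# minor); F#m (vi in A major, i in F# minor); G#dim (vii° in A major, ii° in F# minor).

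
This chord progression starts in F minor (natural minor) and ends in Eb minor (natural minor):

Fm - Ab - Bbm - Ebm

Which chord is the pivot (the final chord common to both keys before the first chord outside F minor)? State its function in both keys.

Bbm — iv in F minor, v in Eb minor

Chords diatonic to F minor: Fm, Gdim, Ab, Bbm, Cm, Db, Eb.
Reading the progression, the first chord not in that set is Ebm, so the modulation leaves F minor there.
The chord immediately before Ebm is Bbm, which is diatonic to both keys: iv in F minor and v in Eb minor.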